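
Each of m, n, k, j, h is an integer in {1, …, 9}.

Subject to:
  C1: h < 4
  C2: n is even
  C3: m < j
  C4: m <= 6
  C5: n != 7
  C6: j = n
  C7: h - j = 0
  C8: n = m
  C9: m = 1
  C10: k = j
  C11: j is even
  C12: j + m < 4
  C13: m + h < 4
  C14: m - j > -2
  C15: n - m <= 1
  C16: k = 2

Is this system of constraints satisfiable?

Constraint 16 fixes k = 2 and constraint 9 fixes m = 1. Constraints 6, 8, and 10 give k = j = n = m, so k = m. But 2 ≠ 1 — contradiction.

Unsatisfiable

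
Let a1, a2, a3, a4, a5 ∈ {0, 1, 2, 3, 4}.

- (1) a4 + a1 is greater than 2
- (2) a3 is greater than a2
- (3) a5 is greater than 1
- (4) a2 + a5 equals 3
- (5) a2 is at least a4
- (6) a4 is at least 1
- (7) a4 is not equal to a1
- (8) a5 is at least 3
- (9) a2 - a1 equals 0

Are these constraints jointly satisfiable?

Unsatisfiable

From constraints 5 and 6: a2 ≥ a4 ≥ 1. From constraint 8: a5 ≥ 3. Hence a2 + a5 ≥ 4. But constraint 4 requires a2 + a5 = 3, and 3 < 4. Contradiction.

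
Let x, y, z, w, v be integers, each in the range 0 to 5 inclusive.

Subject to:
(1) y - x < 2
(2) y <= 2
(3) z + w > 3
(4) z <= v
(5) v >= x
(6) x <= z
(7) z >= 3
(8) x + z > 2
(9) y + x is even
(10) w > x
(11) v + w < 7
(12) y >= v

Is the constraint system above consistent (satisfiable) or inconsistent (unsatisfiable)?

From constraints 4 and 7: v ≥ z and z ≥ 3, so v ≥ 3. From constraints 2 and 12: v ≤ y and y ≤ 2, so v ≤ 2. But 2 < 3, so no value of v works.

Unsatisfiable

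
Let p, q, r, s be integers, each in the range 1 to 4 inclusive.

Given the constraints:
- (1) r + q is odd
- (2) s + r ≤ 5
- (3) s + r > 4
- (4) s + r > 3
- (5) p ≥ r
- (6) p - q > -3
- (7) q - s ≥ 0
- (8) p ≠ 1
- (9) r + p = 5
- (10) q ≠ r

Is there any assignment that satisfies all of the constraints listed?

Satisfiable

Take p = 4, q = 4, r = 1, s = 4. Then constraint 2: s + r = 5; constraint 3: s + r = 5; constraint 4: s + r = 5, and every other listed constraint is also met.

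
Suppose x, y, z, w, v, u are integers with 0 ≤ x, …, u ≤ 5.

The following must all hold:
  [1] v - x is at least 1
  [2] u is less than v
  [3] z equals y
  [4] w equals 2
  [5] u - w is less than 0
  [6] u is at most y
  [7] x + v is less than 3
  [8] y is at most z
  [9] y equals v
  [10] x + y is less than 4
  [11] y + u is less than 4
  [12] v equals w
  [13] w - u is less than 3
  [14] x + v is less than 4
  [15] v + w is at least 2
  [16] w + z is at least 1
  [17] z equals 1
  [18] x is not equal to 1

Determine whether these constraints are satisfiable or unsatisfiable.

Constraint 17 fixes z = 1 and constraint 4 fixes w = 2. Constraints 3, 9, and 12 give z = y = v = w, so z = w. But 1 ≠ 2 — contradiction.

Unsatisfiable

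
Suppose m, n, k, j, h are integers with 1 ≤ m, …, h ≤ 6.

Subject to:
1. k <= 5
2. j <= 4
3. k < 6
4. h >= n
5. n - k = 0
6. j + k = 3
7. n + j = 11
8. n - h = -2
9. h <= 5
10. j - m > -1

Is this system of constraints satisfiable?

From constraints 4 and 9: n ≤ h ≤ 5. From constraint 2: j ≤ 4. Hence n + j ≤ 9. But constraint 7 requires n + j = 11, and 11 > 9. Contradiction.

Unsatisfiable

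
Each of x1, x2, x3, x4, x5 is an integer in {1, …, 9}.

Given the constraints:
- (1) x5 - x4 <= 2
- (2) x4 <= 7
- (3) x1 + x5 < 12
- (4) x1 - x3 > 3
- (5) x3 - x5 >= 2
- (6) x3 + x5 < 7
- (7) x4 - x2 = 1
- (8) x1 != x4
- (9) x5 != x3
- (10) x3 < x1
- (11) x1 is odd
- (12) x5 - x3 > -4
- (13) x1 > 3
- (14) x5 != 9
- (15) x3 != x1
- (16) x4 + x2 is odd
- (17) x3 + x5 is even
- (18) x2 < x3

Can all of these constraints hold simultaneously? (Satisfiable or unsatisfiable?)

Satisfiable

Try x1 = 9, x2 = 1, x3 = 3, x4 = 2, x5 = 1.
Check constraint 1: x5 - x4 = -1; constraint 3: x1 + x5 = 10. The remaining constraints are straightforward to verify.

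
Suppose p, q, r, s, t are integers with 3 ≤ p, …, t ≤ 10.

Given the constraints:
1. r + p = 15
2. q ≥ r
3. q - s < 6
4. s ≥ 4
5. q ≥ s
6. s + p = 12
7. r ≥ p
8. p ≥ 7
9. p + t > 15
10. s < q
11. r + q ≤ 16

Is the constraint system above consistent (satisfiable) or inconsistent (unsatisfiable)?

Setting (p, q, r, s, t) = (7, 8, 8, 5, 9) satisfies everything: constraint 1: r + p = 15; constraint 3: q - s = 3; constraint 6: s + p = 12, and the others follow.

Satisfiable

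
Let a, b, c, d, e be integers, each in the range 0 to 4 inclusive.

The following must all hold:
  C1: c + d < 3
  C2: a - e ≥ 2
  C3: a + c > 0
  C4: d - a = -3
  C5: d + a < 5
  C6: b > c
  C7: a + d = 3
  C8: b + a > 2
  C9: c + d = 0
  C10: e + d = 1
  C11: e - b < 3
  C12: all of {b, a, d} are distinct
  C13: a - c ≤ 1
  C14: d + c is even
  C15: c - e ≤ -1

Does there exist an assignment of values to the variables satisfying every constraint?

Constraints 2, 13, and 15 give a − e ≥ 2, e − c ≥ 1, c − a ≥ -1.
Adding all 3 inequalities: the left sides telescope to 0, and the right sides sum to 2 + 1 + (-1) = 2. So 0 ≥ 2, which is false.

Unsatisfiable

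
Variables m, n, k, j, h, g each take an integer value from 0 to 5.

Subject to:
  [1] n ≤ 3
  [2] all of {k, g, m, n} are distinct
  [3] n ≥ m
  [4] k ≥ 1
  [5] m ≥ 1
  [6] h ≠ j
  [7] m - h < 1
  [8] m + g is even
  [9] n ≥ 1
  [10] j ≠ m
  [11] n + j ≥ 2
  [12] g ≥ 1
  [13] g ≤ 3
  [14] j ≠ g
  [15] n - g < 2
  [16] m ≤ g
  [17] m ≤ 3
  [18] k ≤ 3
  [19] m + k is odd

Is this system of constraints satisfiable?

Unsatisfiable

Constraints 1, 4, 5, 9, 12, 13, 17, and 18 confine each of k, g, m, n to the 3 values {1, …, 3}.
Constraint 2 requires all 4 of them to be distinct, but only 3 values are available — impossible by the pigeonhole principle.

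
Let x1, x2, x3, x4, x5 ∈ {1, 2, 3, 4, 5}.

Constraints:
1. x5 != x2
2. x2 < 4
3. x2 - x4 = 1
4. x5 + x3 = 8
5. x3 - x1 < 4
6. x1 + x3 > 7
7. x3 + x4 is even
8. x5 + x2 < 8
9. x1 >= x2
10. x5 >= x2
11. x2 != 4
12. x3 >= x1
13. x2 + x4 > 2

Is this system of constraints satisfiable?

Satisfiable

One satisfying assignment is x1 = 3, x2 = 2, x3 = 5, x4 = 1, x5 = 3.
For the less obvious constraints — constraint 3: x2 - x4 = 1; constraint 4: x5 + x3 = 8 — and the others hold by inspection.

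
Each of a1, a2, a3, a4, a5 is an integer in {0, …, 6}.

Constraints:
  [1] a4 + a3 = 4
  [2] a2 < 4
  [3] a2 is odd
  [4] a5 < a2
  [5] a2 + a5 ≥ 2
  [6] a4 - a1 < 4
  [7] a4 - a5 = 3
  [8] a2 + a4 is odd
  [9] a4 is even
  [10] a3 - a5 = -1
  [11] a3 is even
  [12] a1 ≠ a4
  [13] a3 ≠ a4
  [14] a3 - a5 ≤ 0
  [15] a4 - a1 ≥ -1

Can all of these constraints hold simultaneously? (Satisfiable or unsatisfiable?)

Satisfiable

Try a1 = 3, a2 = 3, a3 = 0, a4 = 4, a5 = 1.
Check constraint 1: a4 + a3 = 4; constraint 5: a2 + a5 = 4. The remaining constraints are straightforward to verify.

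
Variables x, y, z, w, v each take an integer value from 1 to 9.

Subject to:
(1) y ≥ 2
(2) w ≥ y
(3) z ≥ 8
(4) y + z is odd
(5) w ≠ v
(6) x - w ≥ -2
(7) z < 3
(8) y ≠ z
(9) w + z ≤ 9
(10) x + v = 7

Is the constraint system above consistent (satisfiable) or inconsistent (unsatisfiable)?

Unsatisfiable

From constraints 1 and 2: w ≥ y ≥ 2. From constraint 3: z ≥ 8. Hence w + z ≥ 10. But constraint 9 requires w + z ≤ 9, and 9 < 10. Contradiction.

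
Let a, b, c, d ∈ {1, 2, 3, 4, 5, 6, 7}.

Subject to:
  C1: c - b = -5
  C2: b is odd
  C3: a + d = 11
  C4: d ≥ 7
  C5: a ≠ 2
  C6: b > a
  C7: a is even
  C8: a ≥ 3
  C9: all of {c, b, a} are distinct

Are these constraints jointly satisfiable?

Try a = 4, b = 7, c = 2, d = 7.
Check constraint 1: c - b = -5; constraint 3: a + d = 11; constraint 9: values 2, 7, 4 are distinct. The remaining constraints are straightforward to verify.

Satisfiable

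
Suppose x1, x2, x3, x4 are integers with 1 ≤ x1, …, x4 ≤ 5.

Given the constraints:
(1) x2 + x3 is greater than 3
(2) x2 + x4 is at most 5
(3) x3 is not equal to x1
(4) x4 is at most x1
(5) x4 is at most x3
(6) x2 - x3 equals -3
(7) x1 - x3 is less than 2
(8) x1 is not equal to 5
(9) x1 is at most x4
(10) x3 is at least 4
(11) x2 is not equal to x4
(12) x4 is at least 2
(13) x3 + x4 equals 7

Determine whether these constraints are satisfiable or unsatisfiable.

Satisfiable

Setting (x1, x2, x3, x4) = (3, 1, 4, 3) satisfies everything: constraint 1: x2 + x3 = 5; constraint 2: x2 + x4 = 4; constraint 6: x2 - x3 = -3, and the others follow.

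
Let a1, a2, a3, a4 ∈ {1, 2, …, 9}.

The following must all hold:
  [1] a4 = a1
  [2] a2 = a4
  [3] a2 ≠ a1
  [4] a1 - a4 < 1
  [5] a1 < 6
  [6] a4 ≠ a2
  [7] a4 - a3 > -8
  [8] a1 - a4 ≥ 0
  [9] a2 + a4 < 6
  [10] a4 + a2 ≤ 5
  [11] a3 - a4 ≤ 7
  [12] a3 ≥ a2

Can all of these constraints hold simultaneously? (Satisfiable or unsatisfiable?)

From constraints 1 and 2, a2 = a4 = a1, so a2 = a1. But constraint 3 says a2 ≠ a1. Contradiction.

Unsatisfiable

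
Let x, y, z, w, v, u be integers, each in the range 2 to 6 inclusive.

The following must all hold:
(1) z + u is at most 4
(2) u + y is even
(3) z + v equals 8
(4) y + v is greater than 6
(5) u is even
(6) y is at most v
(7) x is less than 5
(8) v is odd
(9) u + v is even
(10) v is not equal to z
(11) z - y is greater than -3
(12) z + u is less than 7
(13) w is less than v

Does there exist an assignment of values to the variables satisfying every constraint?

Unsatisfiable

Constraint 5 makes u even and constraint 8 makes v odd, so u + v must be odd. Constraint 9 says u + v is even — contradiction.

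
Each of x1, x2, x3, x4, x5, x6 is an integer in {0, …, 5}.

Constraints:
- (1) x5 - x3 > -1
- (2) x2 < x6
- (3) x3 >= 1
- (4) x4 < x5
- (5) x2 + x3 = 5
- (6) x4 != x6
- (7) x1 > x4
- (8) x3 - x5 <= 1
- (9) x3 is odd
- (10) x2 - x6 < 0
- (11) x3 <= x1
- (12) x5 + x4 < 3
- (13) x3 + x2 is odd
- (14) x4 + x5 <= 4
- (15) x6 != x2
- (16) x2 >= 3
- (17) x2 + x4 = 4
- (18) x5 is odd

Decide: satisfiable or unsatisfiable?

Try x1 = 5, x2 = 4, x3 = 1, x4 = 0, x5 = 1, x6 = 5.
Check constraint 1: x5 - x3 = 0; constraint 5: x2 + x3 = 5; constraint 8: x3 - x5 = 0. The remaining constraints are straightforward to verify.

Satisfiable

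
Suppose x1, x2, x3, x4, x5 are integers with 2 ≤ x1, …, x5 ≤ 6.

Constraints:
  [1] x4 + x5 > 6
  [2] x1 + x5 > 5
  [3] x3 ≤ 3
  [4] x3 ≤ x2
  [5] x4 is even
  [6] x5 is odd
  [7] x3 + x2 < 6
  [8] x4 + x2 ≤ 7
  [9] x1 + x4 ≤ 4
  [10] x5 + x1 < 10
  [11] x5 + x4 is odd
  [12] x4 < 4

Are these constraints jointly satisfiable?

The assignment x1 = 2, x2 = 3, x3 = 2, x4 = 2, x5 = 5 works:
  constraint 1 holds since x4 + x5 = 7.
  constraint 2 holds since x1 + x5 = 7.
  constraint 7 holds since x3 + x2 = 5.
The rest check out directly.

Satisfiable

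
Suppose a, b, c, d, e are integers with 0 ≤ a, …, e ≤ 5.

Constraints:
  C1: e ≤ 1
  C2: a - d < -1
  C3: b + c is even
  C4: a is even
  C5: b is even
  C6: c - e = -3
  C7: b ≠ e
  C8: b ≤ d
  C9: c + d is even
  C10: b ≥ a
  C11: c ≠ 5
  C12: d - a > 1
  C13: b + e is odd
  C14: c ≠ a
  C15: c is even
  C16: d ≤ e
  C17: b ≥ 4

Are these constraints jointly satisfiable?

From constraints 8 and 17: d ≥ b and b ≥ 4, so d ≥ 4. From constraints 1 and 16: d ≤ e and e ≤ 1, so d ≤ 1. But 1 < 4, so no value of d works.

Unsatisfiable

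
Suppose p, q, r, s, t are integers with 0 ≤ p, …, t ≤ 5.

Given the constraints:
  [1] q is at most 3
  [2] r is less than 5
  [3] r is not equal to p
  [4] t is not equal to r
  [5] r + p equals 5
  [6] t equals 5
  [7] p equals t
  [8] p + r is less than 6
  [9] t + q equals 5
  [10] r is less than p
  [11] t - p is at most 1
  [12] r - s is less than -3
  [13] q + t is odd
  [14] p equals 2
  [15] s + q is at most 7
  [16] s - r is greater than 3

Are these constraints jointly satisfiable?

Unsatisfiable

Constraint 14 fixes p = 2 and constraint 6 fixes t = 5, but constraint 7 requires p = t. Since 2 ≠ 5, contradiction.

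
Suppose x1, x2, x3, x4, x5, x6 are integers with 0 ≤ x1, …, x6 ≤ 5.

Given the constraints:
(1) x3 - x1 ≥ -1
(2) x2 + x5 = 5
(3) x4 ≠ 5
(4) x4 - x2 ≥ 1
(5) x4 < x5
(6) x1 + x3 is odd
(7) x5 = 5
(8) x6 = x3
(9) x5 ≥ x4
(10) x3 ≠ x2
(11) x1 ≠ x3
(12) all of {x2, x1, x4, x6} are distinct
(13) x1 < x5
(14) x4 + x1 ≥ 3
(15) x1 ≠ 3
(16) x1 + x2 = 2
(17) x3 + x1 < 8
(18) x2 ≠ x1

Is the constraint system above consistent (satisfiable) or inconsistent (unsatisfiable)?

Satisfiable

Try x1 = 2, x2 = 0, x3 = 3, x4 = 4, x5 = 5, x6 = 3.
Check constraint 1: x3 - x1 = 1; constraint 2: x2 + x5 = 5. The remaining constraints are straightforward to verify.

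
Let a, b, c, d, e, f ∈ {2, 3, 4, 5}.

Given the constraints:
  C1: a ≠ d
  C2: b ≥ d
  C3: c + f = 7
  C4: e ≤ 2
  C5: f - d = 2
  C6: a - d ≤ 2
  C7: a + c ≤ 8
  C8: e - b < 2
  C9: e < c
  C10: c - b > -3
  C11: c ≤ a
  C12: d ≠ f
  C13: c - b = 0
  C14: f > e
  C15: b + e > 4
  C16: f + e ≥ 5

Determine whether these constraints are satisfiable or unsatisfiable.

Setting (a, b, c, d, e, f) = (3, 3, 3, 2, 2, 4) satisfies everything: constraint 3: c + f = 7; constraint 5: f - d = 2; constraint 6: a - d = 1, and the others follow.

Satisfiable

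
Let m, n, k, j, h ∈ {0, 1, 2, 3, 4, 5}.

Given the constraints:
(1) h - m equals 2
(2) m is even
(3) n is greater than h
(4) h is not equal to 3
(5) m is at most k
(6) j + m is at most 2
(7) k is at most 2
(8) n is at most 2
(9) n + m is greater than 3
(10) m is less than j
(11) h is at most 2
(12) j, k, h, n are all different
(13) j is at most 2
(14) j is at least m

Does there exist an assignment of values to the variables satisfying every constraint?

Unsatisfiable

Constraints 7, 8, 11, and 13 confine each of j, k, h, n to the 3 values {0, …, 2} (the domain already gives each ≥ 0).
Constraint 12 requires all 4 of them to be distinct, but only 3 values are available — impossible by the pigeonhole principle.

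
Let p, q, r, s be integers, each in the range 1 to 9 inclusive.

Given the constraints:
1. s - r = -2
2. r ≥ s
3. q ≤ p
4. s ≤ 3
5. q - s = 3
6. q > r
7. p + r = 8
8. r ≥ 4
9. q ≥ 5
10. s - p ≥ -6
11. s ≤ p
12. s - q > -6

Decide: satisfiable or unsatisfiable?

Unsatisfiable

From constraints 3 and 9: p ≥ q ≥ 5. From constraint 8: r ≥ 4. Hence p + r ≥ 9. But constraint 7 requires p + r = 8, and 8 < 9. Contradiction.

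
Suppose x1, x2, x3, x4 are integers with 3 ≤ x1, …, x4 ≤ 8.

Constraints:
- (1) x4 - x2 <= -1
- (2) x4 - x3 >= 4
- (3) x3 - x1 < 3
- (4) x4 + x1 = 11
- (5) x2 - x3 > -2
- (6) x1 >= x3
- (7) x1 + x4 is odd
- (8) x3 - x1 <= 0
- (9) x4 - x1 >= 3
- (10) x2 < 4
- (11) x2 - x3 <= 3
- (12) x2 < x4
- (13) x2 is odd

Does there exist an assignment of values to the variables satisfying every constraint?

Constraints 1, 8, 9, and 11 give x1 − x3 ≥ 0, x3 − x2 ≥ -3, x2 − x4 ≥ 1, x4 − x1 ≥ 3.
Adding all 4 inequalities: the left sides telescope to 0, and the right sides sum to 0 + (-3) + 1 + 3 = 1. So 0 ≥ 1, which is false.

Unsatisfiable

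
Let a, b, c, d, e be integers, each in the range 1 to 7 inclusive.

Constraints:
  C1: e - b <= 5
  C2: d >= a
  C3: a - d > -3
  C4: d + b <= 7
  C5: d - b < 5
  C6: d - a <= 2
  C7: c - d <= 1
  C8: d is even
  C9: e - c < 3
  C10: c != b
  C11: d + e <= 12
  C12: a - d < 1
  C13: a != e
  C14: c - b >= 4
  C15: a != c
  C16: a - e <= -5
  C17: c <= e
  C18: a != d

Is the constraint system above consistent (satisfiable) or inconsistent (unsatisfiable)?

Unsatisfiable

Constraints 1, 6, 7, 14, and 16 give a − d ≥ -2, d − c ≥ -1, c − b ≥ 4, b − e ≥ -5, e − a ≥ 5.
Adding all 5 inequalities: the left sides telescope to 0, and the right sides sum to (-2) + (-1) + 4 + (-5) + 5 = 1. So 0 ≥ 1, which is false.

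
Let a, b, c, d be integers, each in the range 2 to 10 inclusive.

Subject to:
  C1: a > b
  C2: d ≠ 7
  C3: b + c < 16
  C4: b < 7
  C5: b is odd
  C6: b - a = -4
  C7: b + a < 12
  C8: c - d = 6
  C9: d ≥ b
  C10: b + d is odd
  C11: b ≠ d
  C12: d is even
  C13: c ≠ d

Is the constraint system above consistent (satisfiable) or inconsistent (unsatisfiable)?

Satisfiable

Setting (a, b, c, d) = (7, 3, 10, 4) satisfies everything: constraint 3: b + c = 13; constraint 6: b - a = -4; constraint 7: b + a = 10, and the others follow.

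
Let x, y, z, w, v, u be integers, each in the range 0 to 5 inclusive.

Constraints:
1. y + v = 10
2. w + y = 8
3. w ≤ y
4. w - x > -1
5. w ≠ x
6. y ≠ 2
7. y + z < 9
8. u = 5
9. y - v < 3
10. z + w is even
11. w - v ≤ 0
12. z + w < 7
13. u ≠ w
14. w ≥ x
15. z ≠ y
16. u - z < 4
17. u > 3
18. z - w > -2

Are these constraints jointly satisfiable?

The assignment x = 2, y = 5, z = 3, w = 3, v = 5, u = 5 works:
  constraint 1 holds since y + v = 10.
  constraint 2 holds since w + y = 8.
The rest check out directly.

Satisfiable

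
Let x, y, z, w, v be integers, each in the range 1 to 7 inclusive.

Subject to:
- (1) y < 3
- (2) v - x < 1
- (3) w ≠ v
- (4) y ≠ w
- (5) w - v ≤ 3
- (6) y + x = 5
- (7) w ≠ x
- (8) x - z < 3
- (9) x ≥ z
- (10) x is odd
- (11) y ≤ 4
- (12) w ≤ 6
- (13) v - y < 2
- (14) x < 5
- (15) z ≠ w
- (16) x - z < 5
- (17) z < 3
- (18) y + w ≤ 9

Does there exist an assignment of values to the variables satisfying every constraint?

Satisfiable

The assignment x = 3, y = 2, z = 1, w = 5, v = 2 works:
  constraint 2 holds since v - x = -1.
  constraint 5 holds since w - v = 3.
  constraint 6 holds since y + x = 5.
The rest check out directly.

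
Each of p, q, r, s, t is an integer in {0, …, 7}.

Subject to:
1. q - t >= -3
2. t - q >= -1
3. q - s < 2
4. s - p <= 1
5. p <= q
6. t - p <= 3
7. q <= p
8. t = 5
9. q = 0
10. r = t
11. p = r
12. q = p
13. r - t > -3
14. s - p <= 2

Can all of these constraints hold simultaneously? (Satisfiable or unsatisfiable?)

Unsatisfiable

Constraint 9 fixes q = 0 and constraint 8 fixes t = 5. Constraints 10, 11, and 12 give q = p = r = t, so q = t. But 0 ≠ 5 — contradiction.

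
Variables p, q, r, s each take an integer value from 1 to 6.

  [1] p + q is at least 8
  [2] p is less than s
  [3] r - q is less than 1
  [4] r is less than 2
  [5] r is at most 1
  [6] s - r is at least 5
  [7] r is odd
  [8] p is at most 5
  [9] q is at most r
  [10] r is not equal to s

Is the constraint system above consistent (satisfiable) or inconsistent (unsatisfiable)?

From constraint 8: p ≤ 5. From constraints 5 and 9: q ≤ r ≤ 1. Hence p + q ≤ 6. But constraint 1 requires p + q ≥ 8, and 8 > 6. Contradiction.

Unsatisfiable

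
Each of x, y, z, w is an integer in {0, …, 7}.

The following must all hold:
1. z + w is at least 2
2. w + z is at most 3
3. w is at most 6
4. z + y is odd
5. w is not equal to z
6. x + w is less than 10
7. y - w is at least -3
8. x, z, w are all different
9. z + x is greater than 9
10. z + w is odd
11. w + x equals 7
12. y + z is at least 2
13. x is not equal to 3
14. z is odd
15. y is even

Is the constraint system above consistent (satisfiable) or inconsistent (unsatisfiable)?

The assignment x = 7, y = 0, z = 3, w = 0 works:
  constraint 1 holds since z + w = 3.
  constraint 2 holds since w + z = 3.
  constraint 6 holds since x + w = 7.
The rest check out directly.

Satisfiable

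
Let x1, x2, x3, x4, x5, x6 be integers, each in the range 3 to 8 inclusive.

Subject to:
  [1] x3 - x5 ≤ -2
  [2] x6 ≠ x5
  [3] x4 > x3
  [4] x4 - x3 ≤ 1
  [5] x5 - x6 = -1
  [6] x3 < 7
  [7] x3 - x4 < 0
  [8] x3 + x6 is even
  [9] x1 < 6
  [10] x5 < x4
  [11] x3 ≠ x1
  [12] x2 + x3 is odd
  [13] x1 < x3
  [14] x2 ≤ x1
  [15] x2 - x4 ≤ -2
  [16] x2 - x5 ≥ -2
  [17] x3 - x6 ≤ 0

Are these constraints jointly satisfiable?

Constraints 1, 4, 15, and 16 give x5 − x3 ≥ 2, x3 − x4 ≥ -1, x4 − x2 ≥ 2, x2 − x5 ≥ -2.
Adding all 4 inequalities: the left sides telescope to 0, and the right sides sum to 2 + (-1) + 2 + (-2) = 1. So 0 ≥ 1, which is false.

Unsatisfiable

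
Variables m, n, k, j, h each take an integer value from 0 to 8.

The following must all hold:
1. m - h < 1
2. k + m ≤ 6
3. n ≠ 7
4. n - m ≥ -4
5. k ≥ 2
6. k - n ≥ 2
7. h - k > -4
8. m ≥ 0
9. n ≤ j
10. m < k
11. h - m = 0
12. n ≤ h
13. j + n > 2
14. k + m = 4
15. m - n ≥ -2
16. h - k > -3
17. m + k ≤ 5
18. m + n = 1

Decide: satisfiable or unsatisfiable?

Satisfiable

The assignment m = 1, n = 0, k = 3, j = 5, h = 1 works:
  constraint 1 holds since m - h = 0.
  constraint 2 holds since k + m = 4.
The rest check out directly.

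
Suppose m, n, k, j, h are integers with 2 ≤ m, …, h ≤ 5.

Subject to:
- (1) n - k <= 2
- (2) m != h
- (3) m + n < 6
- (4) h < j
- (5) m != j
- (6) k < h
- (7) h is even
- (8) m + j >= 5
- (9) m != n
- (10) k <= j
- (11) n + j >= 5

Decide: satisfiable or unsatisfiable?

Satisfiable

One satisfying assignment is m = 3, n = 2, k = 3, j = 5, h = 4.
For the less obvious constraints — constraint 1: n - k = -1; constraint 3: m + n = 5; constraint 8: m + j = 8 — and the others hold by inspection.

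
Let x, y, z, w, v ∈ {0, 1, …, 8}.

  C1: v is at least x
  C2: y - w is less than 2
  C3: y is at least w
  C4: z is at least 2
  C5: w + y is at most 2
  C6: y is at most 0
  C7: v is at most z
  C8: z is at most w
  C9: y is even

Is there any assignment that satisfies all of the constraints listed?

Unsatisfiable

From constraints 4 and 8: w ≥ z and z ≥ 2, so w ≥ 2. From constraints 3 and 6: w ≤ y and y ≤ 0, so w ≤ 0. But 0 < 2, so no value of w works.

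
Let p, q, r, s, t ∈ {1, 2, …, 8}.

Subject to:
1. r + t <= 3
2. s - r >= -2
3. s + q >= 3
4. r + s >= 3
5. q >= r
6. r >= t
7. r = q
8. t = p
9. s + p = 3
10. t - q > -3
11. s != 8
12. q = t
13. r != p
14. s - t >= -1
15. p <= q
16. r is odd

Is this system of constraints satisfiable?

From constraints 7, 8, and 12, r = q = t = p, so r = p. But constraint 13 says r ≠ p. Contradiction.

Unsatisfiable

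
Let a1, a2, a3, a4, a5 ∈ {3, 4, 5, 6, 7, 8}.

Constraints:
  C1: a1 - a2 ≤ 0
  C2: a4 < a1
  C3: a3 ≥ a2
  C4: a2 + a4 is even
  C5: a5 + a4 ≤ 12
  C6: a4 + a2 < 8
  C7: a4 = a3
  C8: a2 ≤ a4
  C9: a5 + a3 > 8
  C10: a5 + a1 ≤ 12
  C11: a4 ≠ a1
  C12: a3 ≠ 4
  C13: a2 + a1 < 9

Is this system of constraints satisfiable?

Unsatisfiable

Constraints 1, 2, and 8 give a4 < a1, a1 ≤ a2, a2 ≤ a4. Chaining: a4 < a1 ≤ a2 ≤ a4, which forces a4 < a4 — impossible.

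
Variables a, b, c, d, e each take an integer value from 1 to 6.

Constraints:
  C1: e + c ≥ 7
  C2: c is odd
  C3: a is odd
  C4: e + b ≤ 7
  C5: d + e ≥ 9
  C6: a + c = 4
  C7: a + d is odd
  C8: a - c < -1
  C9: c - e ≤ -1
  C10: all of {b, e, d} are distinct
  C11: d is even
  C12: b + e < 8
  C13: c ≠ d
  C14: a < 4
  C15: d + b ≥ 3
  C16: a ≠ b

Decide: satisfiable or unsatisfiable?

Satisfiable

Setting (a, b, c, d, e) = (1, 2, 3, 4, 5) satisfies everything: constraint 1: e + c = 8; constraint 4: e + b = 7, and the others follow.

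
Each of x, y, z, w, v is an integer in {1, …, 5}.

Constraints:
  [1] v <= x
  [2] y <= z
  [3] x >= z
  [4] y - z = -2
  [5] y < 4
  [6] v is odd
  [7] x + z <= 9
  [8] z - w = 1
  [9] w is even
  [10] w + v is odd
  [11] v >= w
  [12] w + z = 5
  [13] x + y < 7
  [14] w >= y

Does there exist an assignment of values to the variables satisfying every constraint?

Try x = 5, y = 1, z = 3, w = 2, v = 5.
Check constraint 4: y - z = -2; constraint 7: x + z = 8. The remaining constraints are straightforward to verify.

Satisfiable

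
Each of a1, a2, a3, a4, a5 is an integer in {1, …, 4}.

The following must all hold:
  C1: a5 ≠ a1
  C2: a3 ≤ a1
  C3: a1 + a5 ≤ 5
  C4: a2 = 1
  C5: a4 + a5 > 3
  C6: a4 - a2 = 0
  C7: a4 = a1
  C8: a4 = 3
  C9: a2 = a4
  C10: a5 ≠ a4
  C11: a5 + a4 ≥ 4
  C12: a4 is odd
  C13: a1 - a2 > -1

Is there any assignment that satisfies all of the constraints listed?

Unsatisfiable

Constraint 4 fixes a2 = 1 and constraint 8 fixes a4 = 3, but constraint 9 requires a2 = a4. Since 1 ≠ 3, contradiction.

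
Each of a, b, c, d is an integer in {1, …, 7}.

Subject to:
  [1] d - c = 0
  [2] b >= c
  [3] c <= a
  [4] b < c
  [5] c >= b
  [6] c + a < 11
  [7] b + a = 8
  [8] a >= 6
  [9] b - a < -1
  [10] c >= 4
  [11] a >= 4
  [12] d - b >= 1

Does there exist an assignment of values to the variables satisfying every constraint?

Unsatisfiable

From constraints 2 and 10: b ≥ c ≥ 4. From constraint 8: a ≥ 6. Hence b + a ≥ 10. But constraint 7 requires b + a = 8, and 8 < 10. Contradiction.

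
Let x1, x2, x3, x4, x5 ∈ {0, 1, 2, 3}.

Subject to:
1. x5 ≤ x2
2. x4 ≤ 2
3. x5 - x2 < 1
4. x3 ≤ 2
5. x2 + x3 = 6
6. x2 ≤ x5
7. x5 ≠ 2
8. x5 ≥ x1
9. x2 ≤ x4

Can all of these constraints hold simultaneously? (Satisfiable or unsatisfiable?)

From constraints 2 and 9: x2 ≤ x4 ≤ 2. From constraint 4: x3 ≤ 2. Hence x2 + x3 ≤ 4. But constraint 5 requires x2 + x3 = 6, and 6 > 4. Contradiction.

Unsatisfiable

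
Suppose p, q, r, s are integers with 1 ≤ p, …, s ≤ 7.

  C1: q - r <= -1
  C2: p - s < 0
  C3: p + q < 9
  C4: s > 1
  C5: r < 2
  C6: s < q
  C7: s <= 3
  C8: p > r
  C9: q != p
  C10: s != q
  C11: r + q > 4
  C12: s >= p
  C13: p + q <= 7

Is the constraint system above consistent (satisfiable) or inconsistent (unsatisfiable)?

Unsatisfiable

Constraints 1, 6, 8, and 12 give s < q, q < r, r < p, p ≤ s. Chaining: s < q < r < p ≤ s, which forces s < s — impossible.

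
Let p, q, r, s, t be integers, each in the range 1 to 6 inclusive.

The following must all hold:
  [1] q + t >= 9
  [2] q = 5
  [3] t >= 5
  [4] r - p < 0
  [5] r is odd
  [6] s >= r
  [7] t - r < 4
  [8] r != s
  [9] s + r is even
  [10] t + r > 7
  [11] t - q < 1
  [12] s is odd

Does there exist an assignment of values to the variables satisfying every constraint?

Satisfiable

Take p = 5, q = 5, r = 3, s = 5, t = 5. Then constraint 1: q + t = 10; constraint 4: r - p = -2; constraint 7: t - r = 2, and every other listed constraint is also met.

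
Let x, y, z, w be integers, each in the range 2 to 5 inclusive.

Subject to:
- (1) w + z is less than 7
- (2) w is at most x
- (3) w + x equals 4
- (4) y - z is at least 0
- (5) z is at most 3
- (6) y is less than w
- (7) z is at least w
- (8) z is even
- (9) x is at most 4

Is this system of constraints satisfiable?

Constraints 4, 6, and 7 give w ≤ z, z ≤ y, y < w. Chaining: w ≤ z ≤ y < w, which forces w < w — impossible.

Unsatisfiable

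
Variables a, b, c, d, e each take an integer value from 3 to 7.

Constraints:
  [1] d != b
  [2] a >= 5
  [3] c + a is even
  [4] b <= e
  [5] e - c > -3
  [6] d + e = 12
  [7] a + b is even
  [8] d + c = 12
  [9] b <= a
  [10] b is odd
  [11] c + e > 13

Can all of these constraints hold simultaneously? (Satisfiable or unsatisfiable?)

Satisfiable

The assignment a = 7, b = 7, c = 7, d = 5, e = 7 works:
  constraint 5 holds since e - c = 0.
  constraint 6 holds since d + e = 12.
  constraint 8 holds since d + c = 12.
The rest check out directly.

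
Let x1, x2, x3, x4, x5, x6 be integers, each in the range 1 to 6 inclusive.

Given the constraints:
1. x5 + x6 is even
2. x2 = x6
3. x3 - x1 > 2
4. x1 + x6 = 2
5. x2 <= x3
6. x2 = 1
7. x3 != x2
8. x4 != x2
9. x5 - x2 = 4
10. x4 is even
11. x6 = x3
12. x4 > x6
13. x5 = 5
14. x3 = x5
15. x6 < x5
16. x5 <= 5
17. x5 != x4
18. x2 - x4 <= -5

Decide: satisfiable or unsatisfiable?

Constraint 6 fixes x2 = 1 and constraint 13 fixes x5 = 5. Constraints 2, 11, and 14 give x2 = x6 = x3 = x5, so x2 = x5. But 1 ≠ 5 — contradiction.

Unsatisfiable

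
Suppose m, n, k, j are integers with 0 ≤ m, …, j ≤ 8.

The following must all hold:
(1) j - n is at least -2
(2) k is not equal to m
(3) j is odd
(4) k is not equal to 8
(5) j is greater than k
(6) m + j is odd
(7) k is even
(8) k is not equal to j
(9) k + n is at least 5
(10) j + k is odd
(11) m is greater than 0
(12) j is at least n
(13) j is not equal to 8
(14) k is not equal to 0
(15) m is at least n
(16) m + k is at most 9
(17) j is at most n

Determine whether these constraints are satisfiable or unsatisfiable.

One satisfying assignment is m = 6, n = 5, k = 2, j = 5.
For the less obvious constraints — constraint 1: j - n = 0; constraint 9: k + n = 7 — and the others hold by inspection.

Satisfiable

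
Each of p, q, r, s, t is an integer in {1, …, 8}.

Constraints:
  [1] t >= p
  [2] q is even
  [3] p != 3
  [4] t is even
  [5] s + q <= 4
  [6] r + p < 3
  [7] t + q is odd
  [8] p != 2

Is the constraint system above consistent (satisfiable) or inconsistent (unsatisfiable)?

Unsatisfiable

Constraint 4 makes t even and constraint 2 makes q even, so t + q must be even. Constraint 7 says t + q is odd — contradiction.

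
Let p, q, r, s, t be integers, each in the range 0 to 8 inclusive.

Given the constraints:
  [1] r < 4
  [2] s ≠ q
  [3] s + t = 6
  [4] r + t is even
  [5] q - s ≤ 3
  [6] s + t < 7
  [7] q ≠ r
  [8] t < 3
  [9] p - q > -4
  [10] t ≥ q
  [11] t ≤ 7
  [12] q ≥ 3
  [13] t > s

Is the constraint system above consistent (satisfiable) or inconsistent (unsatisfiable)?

From constraints 10 and 12: t ≥ q and q ≥ 3, so t ≥ 3. From constraint 8: t ≤ 2. But 2 < 3, so no value of t works.

Unsatisfiable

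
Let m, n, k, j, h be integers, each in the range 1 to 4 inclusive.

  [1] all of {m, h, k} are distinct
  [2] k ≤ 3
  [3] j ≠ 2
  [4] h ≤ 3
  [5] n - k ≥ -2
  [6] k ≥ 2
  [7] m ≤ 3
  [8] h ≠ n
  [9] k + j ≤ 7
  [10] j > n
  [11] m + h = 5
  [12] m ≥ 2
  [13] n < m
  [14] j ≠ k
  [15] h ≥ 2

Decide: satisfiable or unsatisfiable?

Unsatisfiable

Constraints 2, 4, 6, 7, 12, and 15 confine each of m, h, k to the 2 values {2, 3}.
Constraint 1 requires all 3 of them to be distinct, but only 2 values are available — impossible by the pigeonhole principle.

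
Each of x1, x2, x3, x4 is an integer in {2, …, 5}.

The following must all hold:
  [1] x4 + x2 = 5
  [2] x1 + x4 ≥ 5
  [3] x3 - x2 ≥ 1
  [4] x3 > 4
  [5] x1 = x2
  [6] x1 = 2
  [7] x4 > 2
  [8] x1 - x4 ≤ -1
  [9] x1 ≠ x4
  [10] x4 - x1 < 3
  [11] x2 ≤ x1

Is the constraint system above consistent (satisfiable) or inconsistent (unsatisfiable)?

Satisfiable

Setting (x1, x2, x3, x4) = (2, 2, 5, 3) satisfies everything: constraint 1: x4 + x2 = 5; constraint 2: x1 + x4 = 5; constraint 3: x3 - x2 = 3, and the others follow.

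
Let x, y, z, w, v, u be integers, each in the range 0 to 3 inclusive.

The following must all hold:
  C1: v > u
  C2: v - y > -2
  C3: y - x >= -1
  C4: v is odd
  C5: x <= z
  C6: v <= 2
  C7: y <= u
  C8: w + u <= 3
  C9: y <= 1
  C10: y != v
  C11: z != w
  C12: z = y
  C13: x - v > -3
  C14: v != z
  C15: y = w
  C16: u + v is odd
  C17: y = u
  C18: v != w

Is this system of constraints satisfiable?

Unsatisfiable

From constraints 12 and 15, z = y = w, so z = w. But constraint 11 says z ≠ w. Contradiction.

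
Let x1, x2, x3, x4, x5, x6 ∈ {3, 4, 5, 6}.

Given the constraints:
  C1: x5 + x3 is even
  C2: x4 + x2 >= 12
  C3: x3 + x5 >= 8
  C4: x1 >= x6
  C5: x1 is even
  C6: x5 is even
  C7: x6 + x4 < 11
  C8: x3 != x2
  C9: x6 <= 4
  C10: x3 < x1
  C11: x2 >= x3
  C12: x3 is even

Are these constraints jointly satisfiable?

One satisfying assignment is x1 = 6, x2 = 6, x3 = 4, x4 = 6, x5 = 6, x6 = 3.
For the less obvious constraints — constraint 2: x4 + x2 = 12; constraint 3: x3 + x5 = 10; constraint 7: x6 + x4 = 9 — and the others hold by inspection.

Satisfiable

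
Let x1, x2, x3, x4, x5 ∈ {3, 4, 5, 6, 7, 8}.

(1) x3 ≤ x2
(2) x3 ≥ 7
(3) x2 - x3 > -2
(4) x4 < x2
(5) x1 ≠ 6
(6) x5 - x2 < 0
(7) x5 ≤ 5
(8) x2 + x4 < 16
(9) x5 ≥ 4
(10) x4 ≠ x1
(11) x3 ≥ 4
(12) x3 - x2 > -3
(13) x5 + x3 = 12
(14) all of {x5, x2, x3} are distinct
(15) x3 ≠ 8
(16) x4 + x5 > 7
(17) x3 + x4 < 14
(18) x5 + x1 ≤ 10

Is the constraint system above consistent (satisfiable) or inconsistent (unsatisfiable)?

Setting (x1, x2, x3, x4, x5) = (3, 8, 7, 5, 5) satisfies everything: constraint 3: x2 - x3 = 1; constraint 6: x5 - x2 = -3; constraint 8: x2 + x4 = 13, and the others follow.

Satisfiable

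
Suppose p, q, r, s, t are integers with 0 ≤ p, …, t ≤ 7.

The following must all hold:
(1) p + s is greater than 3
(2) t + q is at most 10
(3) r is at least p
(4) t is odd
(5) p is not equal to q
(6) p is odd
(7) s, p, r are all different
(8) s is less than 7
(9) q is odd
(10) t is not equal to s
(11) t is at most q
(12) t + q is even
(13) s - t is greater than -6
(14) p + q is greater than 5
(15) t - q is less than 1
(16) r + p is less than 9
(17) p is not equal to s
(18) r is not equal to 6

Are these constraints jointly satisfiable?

Satisfiable

Take p = 3, q = 5, r = 5, s = 2, t = 5. Then constraint 1: p + s = 5; constraint 2: t + q = 10, and every other listed constraint is also met.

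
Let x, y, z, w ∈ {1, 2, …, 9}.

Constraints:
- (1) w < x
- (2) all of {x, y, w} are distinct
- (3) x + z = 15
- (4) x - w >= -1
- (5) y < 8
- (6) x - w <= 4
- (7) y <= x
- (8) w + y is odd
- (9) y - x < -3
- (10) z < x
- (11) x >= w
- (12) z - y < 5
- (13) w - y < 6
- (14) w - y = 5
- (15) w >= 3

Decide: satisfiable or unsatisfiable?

The assignment x = 9, y = 3, z = 6, w = 8 works:
  constraint 3 holds since x + z = 15.
  constraint 4 holds since x - w = 1.
The rest check out directly.

Satisfiable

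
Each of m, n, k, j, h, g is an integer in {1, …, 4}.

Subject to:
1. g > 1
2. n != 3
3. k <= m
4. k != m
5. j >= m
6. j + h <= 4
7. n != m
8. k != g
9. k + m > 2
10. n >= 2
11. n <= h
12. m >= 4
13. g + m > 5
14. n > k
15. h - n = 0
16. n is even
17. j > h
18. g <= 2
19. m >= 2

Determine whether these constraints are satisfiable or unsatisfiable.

Unsatisfiable

From constraints 5 and 12: j ≥ m ≥ 4. From constraints 10 and 11: h ≥ n ≥ 2. Hence j + h ≥ 6. But constraint 6 requires j + h ≤ 4, and 4 < 6. Contradiction.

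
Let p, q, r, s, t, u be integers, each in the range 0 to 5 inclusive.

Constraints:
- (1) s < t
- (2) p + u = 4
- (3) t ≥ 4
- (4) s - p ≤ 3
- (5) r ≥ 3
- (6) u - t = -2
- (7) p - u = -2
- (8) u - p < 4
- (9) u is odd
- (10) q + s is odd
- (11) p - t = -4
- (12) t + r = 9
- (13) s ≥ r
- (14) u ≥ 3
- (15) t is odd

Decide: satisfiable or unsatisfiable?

One satisfying assignment is p = 1, q = 3, r = 4, s = 4, t = 5, u = 3.
For the less obvious constraints — constraint 2: p + u = 4; constraint 4: s - p = 3; constraint 6: u - t = -2 — and the others hold by inspection.

Satisfiable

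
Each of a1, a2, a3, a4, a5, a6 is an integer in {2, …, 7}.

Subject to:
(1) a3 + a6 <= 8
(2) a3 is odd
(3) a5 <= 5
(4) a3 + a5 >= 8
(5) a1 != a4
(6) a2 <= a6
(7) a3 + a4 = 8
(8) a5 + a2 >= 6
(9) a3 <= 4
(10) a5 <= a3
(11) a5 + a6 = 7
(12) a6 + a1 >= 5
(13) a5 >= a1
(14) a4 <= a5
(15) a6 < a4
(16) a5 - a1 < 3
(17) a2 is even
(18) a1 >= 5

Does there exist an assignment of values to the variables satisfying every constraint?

Unsatisfiable

From constraints 13 and 18: a5 ≥ a1 and a1 ≥ 5, so a5 ≥ 5. From constraints 9 and 10: a5 ≤ a3 and a3 ≤ 4, so a5 ≤ 4. But 4 < 5, so no value of a5 works.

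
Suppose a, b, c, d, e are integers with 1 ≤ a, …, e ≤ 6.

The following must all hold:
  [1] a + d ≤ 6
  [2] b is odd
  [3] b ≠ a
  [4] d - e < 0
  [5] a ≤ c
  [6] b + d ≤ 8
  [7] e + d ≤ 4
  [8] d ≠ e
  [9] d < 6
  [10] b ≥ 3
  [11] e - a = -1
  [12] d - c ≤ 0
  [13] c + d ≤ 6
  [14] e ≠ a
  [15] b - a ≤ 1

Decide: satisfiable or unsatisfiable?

The assignment a = 4, b = 5, c = 4, d = 1, e = 3 works:
  constraint 1 holds since a + d = 5.
  constraint 4 holds since d - e = -2.
  constraint 6 holds since b + d = 6.
The rest check out directly.

Satisfiable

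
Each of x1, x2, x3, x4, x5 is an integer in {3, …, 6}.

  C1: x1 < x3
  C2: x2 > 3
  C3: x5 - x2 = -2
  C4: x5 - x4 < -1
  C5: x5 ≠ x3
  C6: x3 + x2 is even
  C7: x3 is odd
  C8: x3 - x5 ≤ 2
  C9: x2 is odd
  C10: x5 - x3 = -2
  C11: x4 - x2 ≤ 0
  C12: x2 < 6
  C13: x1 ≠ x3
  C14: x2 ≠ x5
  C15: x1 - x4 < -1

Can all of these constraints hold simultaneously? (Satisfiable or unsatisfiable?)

The assignment x1 = 3, x2 = 5, x3 = 5, x4 = 5, x5 = 3 works:
  constraint 3 holds since x5 - x2 = -2.
  constraint 4 holds since x5 - x4 = -2.
The rest check out directly.

Satisfiable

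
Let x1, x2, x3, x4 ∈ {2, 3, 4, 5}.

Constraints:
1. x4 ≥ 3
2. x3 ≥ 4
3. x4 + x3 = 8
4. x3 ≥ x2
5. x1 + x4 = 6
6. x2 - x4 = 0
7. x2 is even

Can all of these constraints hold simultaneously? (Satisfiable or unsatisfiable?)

Try x1 = 2, x2 = 4, x3 = 4, x4 = 4.
Check constraint 3: x4 + x3 = 8; constraint 5: x1 + x4 = 6; constraint 6: x2 - x4 = 0. The remaining constraints are straightforward to verify.

Satisfiable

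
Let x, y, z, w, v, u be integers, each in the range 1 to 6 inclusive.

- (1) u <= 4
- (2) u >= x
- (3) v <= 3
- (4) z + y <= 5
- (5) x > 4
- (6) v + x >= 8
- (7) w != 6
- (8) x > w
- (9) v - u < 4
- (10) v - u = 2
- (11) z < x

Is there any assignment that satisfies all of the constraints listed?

From constraint 3: v ≤ 3. From constraints 1 and 2: x ≤ u ≤ 4. Hence v + x ≤ 7. But constraint 6 requires v + x ≥ 8, and 8 > 7. Contradiction.

Unsatisfiable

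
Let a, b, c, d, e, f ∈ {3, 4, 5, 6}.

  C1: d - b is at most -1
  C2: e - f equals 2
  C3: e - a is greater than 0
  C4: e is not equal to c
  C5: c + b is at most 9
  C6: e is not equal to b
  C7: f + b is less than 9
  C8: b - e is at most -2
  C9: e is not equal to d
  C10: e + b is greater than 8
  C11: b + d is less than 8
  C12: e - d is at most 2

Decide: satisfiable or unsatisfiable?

Unsatisfiable

Constraints 1, 8, and 12 give b − d ≥ 1, d − e ≥ -2, e − b ≥ 2.
Adding all 3 inequalities: the left sides telescope to 0, and the right sides sum to 1 + (-2) + 2 = 1. So 0 ≥ 1, which is false.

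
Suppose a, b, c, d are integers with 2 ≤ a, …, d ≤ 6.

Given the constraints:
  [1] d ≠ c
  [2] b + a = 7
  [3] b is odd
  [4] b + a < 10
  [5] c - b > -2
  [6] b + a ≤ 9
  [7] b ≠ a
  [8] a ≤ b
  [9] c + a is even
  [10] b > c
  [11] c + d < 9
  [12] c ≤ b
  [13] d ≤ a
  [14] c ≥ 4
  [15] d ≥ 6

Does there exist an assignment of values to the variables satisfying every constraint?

From constraints 12 and 14: b ≥ c ≥ 4. From constraints 13 and 15: a ≥ d ≥ 6. Hence b + a ≥ 10. But constraint 6 requires b + a ≤ 9, and 9 < 10. Contradiction.

Unsatisfiable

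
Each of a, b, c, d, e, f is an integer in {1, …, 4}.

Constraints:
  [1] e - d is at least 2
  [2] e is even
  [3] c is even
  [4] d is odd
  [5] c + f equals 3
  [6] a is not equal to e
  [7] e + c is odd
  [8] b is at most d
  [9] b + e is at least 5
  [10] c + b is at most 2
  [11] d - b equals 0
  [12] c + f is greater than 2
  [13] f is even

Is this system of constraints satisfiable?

Unsatisfiable

Constraint 2 makes e even and constraint 3 makes c even, so e + c must be even. Constraint 7 says e + c is odd — contradiction.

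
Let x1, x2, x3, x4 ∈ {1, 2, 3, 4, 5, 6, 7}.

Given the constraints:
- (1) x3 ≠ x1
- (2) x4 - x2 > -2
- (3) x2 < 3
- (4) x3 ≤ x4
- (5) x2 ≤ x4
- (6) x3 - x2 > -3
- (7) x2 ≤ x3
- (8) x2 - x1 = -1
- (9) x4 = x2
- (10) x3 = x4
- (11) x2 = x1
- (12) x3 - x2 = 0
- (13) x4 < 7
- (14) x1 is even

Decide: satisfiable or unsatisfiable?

From constraints 9, 10, and 11, x3 = x4 = x2 = x1, so x3 = x1. But constraint 1 says x3 ≠ x1. Contradiction.

Unsatisfiable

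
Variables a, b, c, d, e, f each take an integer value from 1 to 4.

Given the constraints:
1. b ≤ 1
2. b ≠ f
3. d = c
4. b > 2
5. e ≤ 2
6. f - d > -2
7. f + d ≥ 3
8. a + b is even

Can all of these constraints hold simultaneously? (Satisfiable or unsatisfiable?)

From constraint 4: b ≥ 3. From constraint 1: b ≤ 1. But 1 < 3, so no value of b works.

Unsatisfiable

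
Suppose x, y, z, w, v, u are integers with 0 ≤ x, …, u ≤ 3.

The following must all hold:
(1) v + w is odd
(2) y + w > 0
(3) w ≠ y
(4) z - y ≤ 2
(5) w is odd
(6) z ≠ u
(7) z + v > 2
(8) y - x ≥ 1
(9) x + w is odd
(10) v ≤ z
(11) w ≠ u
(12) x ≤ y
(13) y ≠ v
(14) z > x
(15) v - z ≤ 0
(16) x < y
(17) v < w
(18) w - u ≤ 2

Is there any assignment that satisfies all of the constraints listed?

Satisfiable

Setting (x, y, z, w, v, u) = (0, 2, 3, 1, 0, 0) satisfies everything: constraint 2: y + w = 3; constraint 4: z - y = 1; constraint 7: z + v = 3, and the others follow.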